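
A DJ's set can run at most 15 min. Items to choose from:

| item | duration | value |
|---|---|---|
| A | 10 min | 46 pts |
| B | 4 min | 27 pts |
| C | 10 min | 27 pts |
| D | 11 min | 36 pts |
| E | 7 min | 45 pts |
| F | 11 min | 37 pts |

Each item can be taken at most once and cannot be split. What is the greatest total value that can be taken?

Check high-value combinations within 15 min:
- A+B: duration 10+4=14, value 46+27=73
- B+E: duration 4+7=11, value 27+45=72
- B+F: duration 4+11=15, value 27+37=64
Best: 73 pts.

73 pts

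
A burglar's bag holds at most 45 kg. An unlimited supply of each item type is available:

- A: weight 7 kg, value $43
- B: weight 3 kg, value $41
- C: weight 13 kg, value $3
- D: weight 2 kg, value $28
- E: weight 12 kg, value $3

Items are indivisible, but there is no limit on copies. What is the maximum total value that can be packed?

Best value-per-unit is D at 28/2; filling with it alone gives 22×28 = 616.
Optimal mix: 1×B + 21×D → weight 45, value 629.

$629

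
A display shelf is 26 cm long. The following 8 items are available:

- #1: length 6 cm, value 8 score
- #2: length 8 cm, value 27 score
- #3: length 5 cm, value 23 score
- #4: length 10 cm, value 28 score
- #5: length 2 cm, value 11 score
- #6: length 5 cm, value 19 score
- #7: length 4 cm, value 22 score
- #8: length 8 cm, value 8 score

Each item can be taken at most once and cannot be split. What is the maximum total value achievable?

103 score

Check high-value combinations within 26 cm:
- #3+#4+#5+#6+#7: length 5+10+2+5+4=26, value 23+28+11+19+22=103
- #2+#3+#5+#6+#7: length 8+5+2+5+4=24, value 27+23+11+19+22=102
- #3+#4+#6+#7: length 5+10+5+4=24, value 23+28+19+22=92
Best: 103 score.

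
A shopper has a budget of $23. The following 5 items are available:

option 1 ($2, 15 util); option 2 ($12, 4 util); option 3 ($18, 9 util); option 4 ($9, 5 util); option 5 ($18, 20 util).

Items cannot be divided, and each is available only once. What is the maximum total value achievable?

35 util

Check high-value combinations within $23:
- option 1+option 5: cost 2+18=20, value 15+20=35
- option 1+option 3: cost 2+18=20, value 15+9=24
- option 1+option 2+option 4: cost 2+12+9=23, value 15+4+5=24
Best: 35 util.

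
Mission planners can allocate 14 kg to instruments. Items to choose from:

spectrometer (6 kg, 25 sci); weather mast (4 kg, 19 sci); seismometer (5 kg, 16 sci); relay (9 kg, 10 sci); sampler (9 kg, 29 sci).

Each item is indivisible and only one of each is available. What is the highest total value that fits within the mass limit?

48 sci

This is a 0/1 knapsack; check combinations near the capacity.
- weather mast+sampler: mass 4+9=13, value 19+29=48
- seismometer+sampler: mass 5+9=14, value 16+29=45
- spectrometer+weather mast: mass 6+4=10, value 25+19=44
Best: 48 sci.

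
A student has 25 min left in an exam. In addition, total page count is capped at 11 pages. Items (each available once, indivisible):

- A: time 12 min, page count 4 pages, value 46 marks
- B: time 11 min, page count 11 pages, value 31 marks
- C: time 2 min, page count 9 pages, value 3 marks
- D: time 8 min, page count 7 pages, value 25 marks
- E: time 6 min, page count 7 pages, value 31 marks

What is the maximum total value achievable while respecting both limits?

77 marks

Feasible sets respecting both limits:
- A+E: time 18, page count 11, value 77
- A+D: time 20, page count 11, value 71
- A: time 12, page count 4, value 46
Best: 77 marks.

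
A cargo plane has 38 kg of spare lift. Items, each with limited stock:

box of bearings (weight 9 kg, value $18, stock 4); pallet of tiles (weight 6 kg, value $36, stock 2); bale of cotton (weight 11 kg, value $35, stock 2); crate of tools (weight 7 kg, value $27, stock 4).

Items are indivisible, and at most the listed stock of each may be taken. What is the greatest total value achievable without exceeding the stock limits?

Best selections within weight 38 and stock limits:
- 2×pallet of tiles + 1×bale of cotton + 2×crate of tools: weight 37, value 161
- 2×pallet of tiles + 3×crate of tools: weight 33, value 153
- 1×pallet of tiles + 1×bale of cotton + 3×crate of tools: weight 38, value 152
- 1×pallet of tiles + 4×crate of tools: weight 34, value 144
Best: $161.

$161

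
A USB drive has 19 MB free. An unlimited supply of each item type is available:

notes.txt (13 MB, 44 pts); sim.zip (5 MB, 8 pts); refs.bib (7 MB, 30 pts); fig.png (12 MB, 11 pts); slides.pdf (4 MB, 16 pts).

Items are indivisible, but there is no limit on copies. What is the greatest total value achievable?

78 pts

Best value-per-unit is refs.bib at 30/7; filling with it alone gives 2×30 = 60.
Optimal mix: 1×refs.bib + 3×slides.pdf → size 19, value 78.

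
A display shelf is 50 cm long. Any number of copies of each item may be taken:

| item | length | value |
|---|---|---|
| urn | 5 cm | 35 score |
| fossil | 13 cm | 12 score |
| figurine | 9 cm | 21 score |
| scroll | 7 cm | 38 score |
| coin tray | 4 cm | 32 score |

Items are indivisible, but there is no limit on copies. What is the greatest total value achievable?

Best value-per-unit is coin tray at 32/4; filling with it alone gives 12×32 = 384.
Optimal mix: 2×urn + 10×coin tray → length 50, value 390.

390 score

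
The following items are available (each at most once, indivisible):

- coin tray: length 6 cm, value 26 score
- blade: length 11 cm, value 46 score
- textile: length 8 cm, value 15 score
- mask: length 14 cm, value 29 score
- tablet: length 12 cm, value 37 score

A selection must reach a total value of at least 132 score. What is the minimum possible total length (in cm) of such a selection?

Subsets with value ≥ 132, sorted by total length:
- coin tray+blade+mask+tablet: length 43, value 138
- coin tray+blade+textile+mask+tablet: length 51, value 153
Minimum length: 43 cm.

43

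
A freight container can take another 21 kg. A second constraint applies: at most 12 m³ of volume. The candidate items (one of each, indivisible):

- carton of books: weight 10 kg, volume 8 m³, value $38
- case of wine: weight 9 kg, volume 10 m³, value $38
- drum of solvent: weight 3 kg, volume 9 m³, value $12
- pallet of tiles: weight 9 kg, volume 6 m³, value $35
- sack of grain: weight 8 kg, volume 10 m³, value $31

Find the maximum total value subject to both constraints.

Feasible sets respecting both limits:
- carton of books: weight 10, volume 8, value 38
- case of wine: weight 9, volume 10, value 38
- pallet of tiles: weight 9, volume 6, value 35
- sack of grain: weight 8, volume 10, value 31
Best: $38.

$38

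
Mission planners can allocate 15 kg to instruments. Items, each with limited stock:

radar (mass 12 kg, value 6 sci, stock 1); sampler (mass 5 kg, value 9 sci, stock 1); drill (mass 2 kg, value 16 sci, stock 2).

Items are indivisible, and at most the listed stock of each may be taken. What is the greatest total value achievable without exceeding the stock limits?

41 sci

Top feasible selections:
- 1×sampler + 2×drill: mass 9, value 41
- 2×drill: mass 4, value 32
Best: 41 sci.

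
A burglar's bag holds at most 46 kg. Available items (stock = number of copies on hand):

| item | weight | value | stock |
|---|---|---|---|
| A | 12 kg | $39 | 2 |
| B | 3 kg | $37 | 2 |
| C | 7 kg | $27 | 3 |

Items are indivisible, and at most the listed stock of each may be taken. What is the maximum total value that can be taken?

Top feasible selections:
- 2×A + 2×B + 2×C: weight 44, value 206
- 1×A + 2×B + 3×C: weight 39, value 194
Best: $206.

$206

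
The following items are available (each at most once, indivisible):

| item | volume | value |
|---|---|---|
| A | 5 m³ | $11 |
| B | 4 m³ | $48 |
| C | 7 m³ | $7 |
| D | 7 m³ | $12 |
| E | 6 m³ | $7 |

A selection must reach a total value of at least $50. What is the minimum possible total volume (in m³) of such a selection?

Subsets with value ≥ 50, sorted by total volume:
- A+B: volume 9, value 59
- B+E: volume 10, value 55
- B+D: volume 11, value 60
Minimum volume: 9 m³.

9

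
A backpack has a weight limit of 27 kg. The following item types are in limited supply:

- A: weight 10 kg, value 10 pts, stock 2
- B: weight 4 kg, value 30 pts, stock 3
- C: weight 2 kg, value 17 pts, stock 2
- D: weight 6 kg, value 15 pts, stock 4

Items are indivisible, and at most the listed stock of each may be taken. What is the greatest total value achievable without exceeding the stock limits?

Top feasible selections:
- 3×B + 2×C + 1×D: weight 22, value 139
- 3×B + 1×C + 2×D: weight 26, value 137
Best: 139 pts.

139 pts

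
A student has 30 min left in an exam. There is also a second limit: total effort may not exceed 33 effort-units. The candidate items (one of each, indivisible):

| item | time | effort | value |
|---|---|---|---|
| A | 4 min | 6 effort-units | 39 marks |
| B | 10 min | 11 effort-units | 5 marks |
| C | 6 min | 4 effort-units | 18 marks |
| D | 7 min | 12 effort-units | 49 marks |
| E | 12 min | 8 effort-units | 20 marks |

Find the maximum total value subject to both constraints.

Feasible sets respecting both limits:
- A+C+D+E: time 29, effort 30, value 126
- A+B+C+D: time 27, effort 33, value 111
- A+D+E: time 23, effort 26, value 108
- A+C+D: time 17, effort 22, value 106
Best: 126 marks.

126 marks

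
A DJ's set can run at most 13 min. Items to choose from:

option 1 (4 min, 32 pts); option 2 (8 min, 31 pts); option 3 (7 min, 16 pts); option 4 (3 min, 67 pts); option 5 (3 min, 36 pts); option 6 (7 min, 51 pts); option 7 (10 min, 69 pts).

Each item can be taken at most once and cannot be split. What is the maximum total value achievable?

154 pts

Check high-value combinations within 13 min:
- option 4+option 5+option 6: duration 3+3+7=13, value 67+36+51=154
- option 4+option 7: duration 3+10=13, value 67+69=136
- option 1+option 4+option 5: duration 4+3+3=10, value 32+67+36=135
Best: 154 pts.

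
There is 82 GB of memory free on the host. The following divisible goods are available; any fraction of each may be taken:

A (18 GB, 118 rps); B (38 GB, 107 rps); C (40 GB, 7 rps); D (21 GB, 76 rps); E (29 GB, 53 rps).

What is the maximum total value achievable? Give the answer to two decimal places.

Take in order of value per unit:
- A (118/18 per unit): all 18 → value 118, running total 118.00
- D (76/21 per unit): all 21 → value 76, running total 194.00
- B (107/38 per unit): all 38 → value 107, running total 301.00
- E (53/29 per unit): 5 of 29 → value 5×53/29 = 9.1379, running total 310.14
Total 310.14.

310.14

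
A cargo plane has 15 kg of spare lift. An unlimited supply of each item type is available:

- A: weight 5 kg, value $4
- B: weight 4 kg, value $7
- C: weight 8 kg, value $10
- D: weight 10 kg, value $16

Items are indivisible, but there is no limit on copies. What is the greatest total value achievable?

$23

Best value-per-unit is B at 7/4; filling with it alone gives 3×7 = 21.
Optimal mix: 1×B + 1×D → weight 14, value 23.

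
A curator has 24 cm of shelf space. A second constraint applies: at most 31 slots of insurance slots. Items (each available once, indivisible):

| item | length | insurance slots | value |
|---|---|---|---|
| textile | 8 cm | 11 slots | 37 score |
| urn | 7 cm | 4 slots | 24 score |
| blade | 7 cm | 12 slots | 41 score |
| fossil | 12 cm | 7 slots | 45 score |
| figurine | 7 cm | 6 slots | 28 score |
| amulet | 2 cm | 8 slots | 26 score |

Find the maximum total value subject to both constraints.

Feasible sets respecting both limits:
- urn+blade+figurine+amulet: length 23, insurance slots 30, value 119
- textile+urn+figurine+amulet: length 24, insurance slots 29, value 115
- blade+fossil+amulet: length 21, insurance slots 27, value 112
- textile+fossil+amulet: length 22, insurance slots 26, value 108
Best: 119 score.

119 score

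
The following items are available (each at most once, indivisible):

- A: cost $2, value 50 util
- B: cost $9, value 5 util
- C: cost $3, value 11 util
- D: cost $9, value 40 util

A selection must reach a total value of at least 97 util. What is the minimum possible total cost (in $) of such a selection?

14

Subsets with value ≥ 97, sorted by total cost:
- A+C+D: cost 14, value 101
- A+B+C+D: cost 23, value 106
Minimum cost: 14 $.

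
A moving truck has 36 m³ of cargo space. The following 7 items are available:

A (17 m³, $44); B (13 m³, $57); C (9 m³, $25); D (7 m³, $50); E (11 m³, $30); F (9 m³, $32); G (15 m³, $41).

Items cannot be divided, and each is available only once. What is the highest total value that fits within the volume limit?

Check high-value combinations within 36 m³:
- B+D+G: volume 13+7+15=35, value 57+50+41=148
- B+D+F: volume 13+7+9=29, value 57+50+32=139
- B+D+E: volume 13+7+11=31, value 57+50+30=137
- C+D+E+F: volume 9+7+11+9=36, value 25+50+30+32=137
- B+C+D: volume 13+9+7=29, value 57+25+50=132
Best: $148.

$148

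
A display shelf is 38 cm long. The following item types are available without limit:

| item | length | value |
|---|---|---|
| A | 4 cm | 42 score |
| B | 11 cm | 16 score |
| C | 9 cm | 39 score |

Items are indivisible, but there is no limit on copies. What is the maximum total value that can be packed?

Best value-per-unit is A at 42/4, and filling with it alone uses length 9×4=36. No mix of the others beats 9×42 = 378.

378 score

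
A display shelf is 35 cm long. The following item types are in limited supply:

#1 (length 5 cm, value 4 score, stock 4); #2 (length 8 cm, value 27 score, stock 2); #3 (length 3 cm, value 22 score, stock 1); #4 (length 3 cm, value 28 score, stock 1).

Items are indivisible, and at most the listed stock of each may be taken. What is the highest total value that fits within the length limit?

112 score

Top feasible selections:
- 2×#1 + 2×#2 + 1×#3 + 1×#4: length 32, value 112
- 1×#1 + 2×#2 + 1×#3 + 1×#4: length 27, value 108
- 2×#2 + 1×#3 + 1×#4: length 22, value 104
- 3×#1 + 2×#2 + 1×#4: length 34, value 94
Best: 112 score.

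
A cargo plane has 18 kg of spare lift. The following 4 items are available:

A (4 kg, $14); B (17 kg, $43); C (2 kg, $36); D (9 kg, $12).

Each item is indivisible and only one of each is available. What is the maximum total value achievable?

Check high-value combinations within 18 kg:
- A+C+D: weight 4+2+9=15, value 14+36+12=62
- A+C: weight 4+2=6, value 14+36=50
- C+D: weight 2+9=11, value 36+12=48
- B: weight 17, value 43
- C: weight 2, value 36
Best: $62.

$62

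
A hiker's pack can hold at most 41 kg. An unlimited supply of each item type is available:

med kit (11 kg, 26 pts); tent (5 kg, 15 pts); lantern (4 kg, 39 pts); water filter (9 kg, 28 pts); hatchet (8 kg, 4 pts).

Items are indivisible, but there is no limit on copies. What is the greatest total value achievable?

390 pts

Best value-per-unit is lantern at 39/4, and filling with it alone uses weight 10×4=40. No mix of the others beats 10×39 = 390.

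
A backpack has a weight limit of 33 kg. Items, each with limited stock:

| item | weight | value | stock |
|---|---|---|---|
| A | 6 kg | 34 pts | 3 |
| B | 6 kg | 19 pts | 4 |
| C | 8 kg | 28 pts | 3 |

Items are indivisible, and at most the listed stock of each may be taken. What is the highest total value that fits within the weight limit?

Top feasible selections:
- 3×A + 1×B + 1×C: weight 32, value 149
- 3×A + 2×B: weight 30, value 140
- 2×A + 2×B + 1×C: weight 32, value 134
Best: 149 pts.

149 pts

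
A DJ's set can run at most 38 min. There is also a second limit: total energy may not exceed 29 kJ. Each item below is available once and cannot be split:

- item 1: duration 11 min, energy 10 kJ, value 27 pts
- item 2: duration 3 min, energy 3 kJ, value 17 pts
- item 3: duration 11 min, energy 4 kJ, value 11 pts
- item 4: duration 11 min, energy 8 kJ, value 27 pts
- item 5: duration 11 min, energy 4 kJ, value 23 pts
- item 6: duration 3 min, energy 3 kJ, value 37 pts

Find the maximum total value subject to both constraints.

114 pts

Feasible sets respecting both limits:
- item 1+item 4+item 5+item 6: duration 36, energy 25, value 114
- item 1+item 2+item 4+item 6: duration 28, energy 24, value 108
- item 1+item 2+item 5+item 6: duration 28, energy 20, value 104
- item 2+item 4+item 5+item 6: duration 28, energy 18, value 104
Best: 114 pts.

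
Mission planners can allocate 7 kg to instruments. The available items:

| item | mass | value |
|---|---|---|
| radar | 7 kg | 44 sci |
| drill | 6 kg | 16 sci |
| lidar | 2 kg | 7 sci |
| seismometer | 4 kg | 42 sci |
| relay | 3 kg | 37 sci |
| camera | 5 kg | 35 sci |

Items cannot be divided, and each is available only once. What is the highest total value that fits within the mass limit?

79 sci

This is a 0/1 knapsack; check combinations near the capacity.
- seismometer+relay: mass 4+3=7, value 42+37=79
- lidar+seismometer: mass 2+4=6, value 7+42=49
- lidar+relay: mass 2+3=5, value 7+37=44
Best: 79 sci.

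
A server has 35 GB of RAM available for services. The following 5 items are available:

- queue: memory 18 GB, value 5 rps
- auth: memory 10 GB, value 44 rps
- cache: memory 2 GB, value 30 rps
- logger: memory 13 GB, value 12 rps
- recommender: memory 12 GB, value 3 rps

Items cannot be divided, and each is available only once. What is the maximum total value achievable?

This is a 0/1 knapsack; check combinations near the capacity.
- auth+cache+logger: memory 10+2+13=25, value 44+30+12=86
- queue+auth+cache: memory 18+10+2=30, value 5+44+30=79
- auth+cache+recommender: memory 10+2+12=24, value 44+30+3=77
- auth+cache: memory 10+2=12, value 44+30=74
- auth+logger+recommender: memory 10+13+12=35, value 44+12+3=59
Best: 86 rps.

86 rps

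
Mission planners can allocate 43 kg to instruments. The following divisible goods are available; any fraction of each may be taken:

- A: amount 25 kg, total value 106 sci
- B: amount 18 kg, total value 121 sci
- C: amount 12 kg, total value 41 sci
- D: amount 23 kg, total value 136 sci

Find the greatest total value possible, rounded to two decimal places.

Take in order of value per unit:
- B (121/18 per unit): all 18 → value 121, running total 121.00
- D (136/23 per unit): all 23 → value 136, running total 257.00
- A (106/25 per unit): 2 of 25 → value 2×106/25 = 8.4800, running total 265.48
Total 265.48.

265.48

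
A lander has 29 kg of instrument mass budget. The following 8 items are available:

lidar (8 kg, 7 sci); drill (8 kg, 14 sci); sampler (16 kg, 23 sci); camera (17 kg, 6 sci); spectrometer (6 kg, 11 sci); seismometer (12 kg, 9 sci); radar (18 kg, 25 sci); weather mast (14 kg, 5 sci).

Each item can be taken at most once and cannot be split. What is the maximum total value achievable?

Check high-value combinations within 29 kg:
- drill+radar: mass 8+18=26, value 14+25=39
- drill+sampler: mass 8+16=24, value 14+23=37
- spectrometer+radar: mass 6+18=24, value 11+25=36
- sampler+spectrometer: mass 16+6=22, value 23+11=34
Best: 39 sci.

39 sci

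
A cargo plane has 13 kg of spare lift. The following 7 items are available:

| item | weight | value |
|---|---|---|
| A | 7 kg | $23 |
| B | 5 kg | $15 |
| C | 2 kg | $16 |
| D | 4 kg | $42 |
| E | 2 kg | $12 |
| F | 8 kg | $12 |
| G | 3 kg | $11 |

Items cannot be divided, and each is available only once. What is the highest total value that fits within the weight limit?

$85

Check high-value combinations within 13 kg:
- B+C+D+E: weight 5+2+4+2=13, value 15+16+42+12=85
- C+D+E+G: weight 2+4+2+3=11, value 16+42+12+11=81
- A+C+D: weight 7+2+4=13, value 23+16+42=81
- A+D+E: weight 7+4+2=13, value 23+42+12=77
Best: $85.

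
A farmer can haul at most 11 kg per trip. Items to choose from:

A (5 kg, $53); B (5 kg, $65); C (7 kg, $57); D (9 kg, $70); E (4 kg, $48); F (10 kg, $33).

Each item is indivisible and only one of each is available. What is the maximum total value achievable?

Check high-value combinations within 11 kg:
- A+B: weight 5+5=10, value 53+65=118
- B+E: weight 5+4=9, value 65+48=113
- C+E: weight 7+4=11, value 57+48=105
- A+E: weight 5+4=9, value 53+48=101
- D: weight 9, value 70
Best: $118.

$118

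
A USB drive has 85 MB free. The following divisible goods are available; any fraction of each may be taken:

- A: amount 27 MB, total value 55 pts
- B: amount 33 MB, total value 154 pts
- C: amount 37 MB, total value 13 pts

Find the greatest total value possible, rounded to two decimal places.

Take in order of value per unit:
- B (154/33 per unit): all 33 → value 154, running total 154.00
- A (55/27 per unit): all 27 → value 55, running total 209.00
- C (13/37 per unit): 25 of 37 → value 25×13/37 = 8.7838, running total 217.78
Total 217.78.

217.78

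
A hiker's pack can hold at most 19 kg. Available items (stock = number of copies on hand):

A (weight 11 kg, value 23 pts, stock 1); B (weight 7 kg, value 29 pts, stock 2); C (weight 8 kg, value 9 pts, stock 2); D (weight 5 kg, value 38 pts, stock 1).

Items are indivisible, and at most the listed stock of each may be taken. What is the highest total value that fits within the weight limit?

96 pts

Best selections within weight 19 and stock limits:
- 2×B + 1×D: weight 19, value 96
- 1×B + 1×D: weight 12, value 67
Best: 96 pts.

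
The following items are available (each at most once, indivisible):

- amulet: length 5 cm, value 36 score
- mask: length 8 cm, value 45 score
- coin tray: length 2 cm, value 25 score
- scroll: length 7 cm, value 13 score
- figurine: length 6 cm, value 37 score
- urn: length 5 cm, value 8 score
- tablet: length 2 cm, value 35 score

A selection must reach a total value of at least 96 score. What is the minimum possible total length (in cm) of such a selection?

9

Subsets with value ≥ 96, sorted by total length:
- amulet+coin tray+tablet: length 9, value 96
- coin tray+figurine+tablet: length 10, value 97
- mask+coin tray+tablet: length 12, value 105
- amulet+figurine+tablet: length 13, value 108
Minimum length: 9 cm.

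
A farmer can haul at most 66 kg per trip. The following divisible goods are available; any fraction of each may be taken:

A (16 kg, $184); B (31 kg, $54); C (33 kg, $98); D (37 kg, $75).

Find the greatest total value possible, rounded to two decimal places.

316.46

Take in order of value per unit:
- A (184/16 per unit): all 16 → value 184, running total 184.00
- C (98/33 per unit): all 33 → value 98, running total 282.00
- D (75/37 per unit): 17 of 37 → value 17×75/37 = 34.4595, running total 316.46
Total 316.46.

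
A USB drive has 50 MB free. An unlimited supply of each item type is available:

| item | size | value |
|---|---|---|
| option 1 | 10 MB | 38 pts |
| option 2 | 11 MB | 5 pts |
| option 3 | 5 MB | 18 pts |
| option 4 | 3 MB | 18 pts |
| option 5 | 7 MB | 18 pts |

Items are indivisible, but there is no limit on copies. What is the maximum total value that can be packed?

Best value-per-unit is option 4 at 18/3; filling with it alone gives 16×18 = 288.
Optimal mix: 1×option 3 + 15×option 4 → size 50, value 288.

288 pts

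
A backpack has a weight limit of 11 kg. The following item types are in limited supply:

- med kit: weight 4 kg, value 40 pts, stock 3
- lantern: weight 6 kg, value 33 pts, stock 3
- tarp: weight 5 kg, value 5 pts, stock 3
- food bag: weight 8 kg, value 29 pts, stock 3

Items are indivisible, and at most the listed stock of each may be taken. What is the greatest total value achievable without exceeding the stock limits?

80 pts

Top feasible selections:
- 2×med kit: weight 8, value 80
- 1×med kit + 1×lantern: weight 10, value 73
Best: 80 pts.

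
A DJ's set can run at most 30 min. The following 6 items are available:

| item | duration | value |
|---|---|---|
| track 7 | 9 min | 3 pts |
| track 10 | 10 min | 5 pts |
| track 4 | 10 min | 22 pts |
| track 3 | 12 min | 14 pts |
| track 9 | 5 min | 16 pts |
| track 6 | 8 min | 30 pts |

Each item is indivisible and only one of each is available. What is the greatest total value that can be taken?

68 pts

This is a 0/1 knapsack; check combinations near the capacity.
- track 4+track 9+track 6: duration 10+5+8=23, value 22+16+30=68
- track 4+track 3+track 6: duration 10+12+8=30, value 22+14+30=66
- track 3+track 9+track 6: duration 12+5+8=25, value 14+16+30=60
- track 10+track 4+track 6: duration 10+10+8=28, value 5+22+30=57
- track 7+track 4+track 6: duration 9+10+8=27, value 3+22+30=55
Best: 68 pts.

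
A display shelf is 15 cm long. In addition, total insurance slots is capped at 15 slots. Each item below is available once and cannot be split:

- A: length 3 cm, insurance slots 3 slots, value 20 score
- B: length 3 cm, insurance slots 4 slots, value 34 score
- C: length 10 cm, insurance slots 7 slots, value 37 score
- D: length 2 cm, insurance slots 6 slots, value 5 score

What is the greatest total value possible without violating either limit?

Feasible sets respecting both limits:
- B+C: length 13, insurance slots 11, value 71
- A+B+D: length 8, insurance slots 13, value 59
- A+C: length 13, insurance slots 10, value 57
- A+B: length 6, insurance slots 7, value 54
Best: 71 score.

71 score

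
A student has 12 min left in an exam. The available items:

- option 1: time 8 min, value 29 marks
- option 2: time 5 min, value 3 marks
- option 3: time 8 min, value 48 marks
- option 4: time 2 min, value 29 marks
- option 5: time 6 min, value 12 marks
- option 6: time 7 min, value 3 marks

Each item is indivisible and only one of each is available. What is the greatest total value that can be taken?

Check high-value combinations within 12 min:
- option 3+option 4: time 8+2=10, value 48+29=77
- option 1+option 4: time 8+2=10, value 29+29=58
- option 3: time 8, value 48
Best: 77 marks.

77 marks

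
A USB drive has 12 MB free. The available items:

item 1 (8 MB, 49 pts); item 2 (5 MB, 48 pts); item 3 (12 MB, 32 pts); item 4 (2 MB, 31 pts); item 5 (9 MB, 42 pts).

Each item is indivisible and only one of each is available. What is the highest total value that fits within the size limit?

80 pts

Check high-value combinations within 12 MB:
- item 1+item 4: size 8+2=10, value 49+31=80
- item 2+item 4: size 5+2=7, value 48+31=79
- item 4+item 5: size 2+9=11, value 31+42=73
- item 1: size 8, value 49
- item 2: size 5, value 48
Best: 80 pts.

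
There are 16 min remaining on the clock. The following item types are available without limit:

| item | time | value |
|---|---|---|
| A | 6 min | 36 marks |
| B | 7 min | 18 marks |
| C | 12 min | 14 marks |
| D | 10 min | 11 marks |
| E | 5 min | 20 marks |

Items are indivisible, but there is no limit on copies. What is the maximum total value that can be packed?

76 marks

Best value-per-unit is A at 36/6; filling with it alone gives 2×36 = 72.
Optimal mix: 1×A + 2×E → time 16, value 76.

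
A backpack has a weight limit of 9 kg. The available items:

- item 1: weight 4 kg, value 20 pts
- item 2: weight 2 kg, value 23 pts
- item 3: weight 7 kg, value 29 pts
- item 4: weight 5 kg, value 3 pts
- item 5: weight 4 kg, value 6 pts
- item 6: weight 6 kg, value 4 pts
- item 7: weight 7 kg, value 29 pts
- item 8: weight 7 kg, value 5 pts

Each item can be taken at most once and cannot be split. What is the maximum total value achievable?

Check high-value combinations within 9 kg:
- item 2+item 3: weight 2+7=9, value 23+29=52
- item 2+item 7: weight 2+7=9, value 23+29=52
- item 1+item 2: weight 4+2=6, value 20+23=43
Best: 52 pts.

52 pts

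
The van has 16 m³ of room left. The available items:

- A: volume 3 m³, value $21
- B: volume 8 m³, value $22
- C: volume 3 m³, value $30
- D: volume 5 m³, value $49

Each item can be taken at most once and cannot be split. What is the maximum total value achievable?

$101

Check high-value combinations within 16 m³:
- B+C+D: volume 8+3+5=16, value 22+30+49=101
- A+C+D: volume 3+3+5=11, value 21+30+49=100
- A+B+D: volume 3+8+5=16, value 21+22+49=92
- C+D: volume 3+5=8, value 30+49=79
Best: $101.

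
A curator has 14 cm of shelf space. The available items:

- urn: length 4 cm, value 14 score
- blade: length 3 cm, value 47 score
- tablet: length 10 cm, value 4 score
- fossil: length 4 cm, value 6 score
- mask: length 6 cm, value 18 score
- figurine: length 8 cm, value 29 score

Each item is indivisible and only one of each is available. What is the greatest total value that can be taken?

Check high-value combinations within 14 cm:
- urn+blade+mask: length 4+3+6=13, value 14+47+18=79
- blade+figurine: length 3+8=11, value 47+29=76
- blade+fossil+mask: length 3+4+6=13, value 47+6+18=71
Best: 79 score.

79 score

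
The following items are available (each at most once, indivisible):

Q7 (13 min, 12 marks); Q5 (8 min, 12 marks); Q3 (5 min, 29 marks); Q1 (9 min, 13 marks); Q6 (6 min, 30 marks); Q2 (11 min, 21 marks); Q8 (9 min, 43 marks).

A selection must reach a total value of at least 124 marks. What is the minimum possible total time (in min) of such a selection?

Subsets with value ≥ 124, sorted by total time:
- Q5+Q3+Q1+Q6+Q8: time 37, value 127
- Q5+Q3+Q6+Q2+Q8: time 39, value 135
Minimum time: 37 min.

37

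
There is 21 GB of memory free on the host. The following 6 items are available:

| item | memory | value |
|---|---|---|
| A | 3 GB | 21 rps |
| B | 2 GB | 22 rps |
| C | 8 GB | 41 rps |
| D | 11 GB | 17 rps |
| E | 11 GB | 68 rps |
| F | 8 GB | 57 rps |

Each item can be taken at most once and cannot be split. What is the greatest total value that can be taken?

This is a 0/1 knapsack; check combinations near the capacity.
- B+E+F: memory 2+11+8=21, value 22+68+57=147
- A+B+C+F: memory 3+2+8+8=21, value 21+22+41+57=141
- B+C+E: memory 2+8+11=21, value 22+41+68=131
- E+F: memory 11+8=19, value 68+57=125
Best: 147 rps.

147 rps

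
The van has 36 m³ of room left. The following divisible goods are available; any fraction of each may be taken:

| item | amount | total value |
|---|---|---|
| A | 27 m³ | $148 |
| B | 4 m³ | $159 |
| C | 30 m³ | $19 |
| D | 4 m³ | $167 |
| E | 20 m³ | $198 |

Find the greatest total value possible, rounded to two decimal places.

Take in order of value per unit:
- D (167/4 per unit): all 4 → value 167, running total 167.00
- B (159/4 per unit): all 4 → value 159, running total 326.00
- E (198/20 per unit): all 20 → value 198, running total 524.00
- A (148/27 per unit): 8 of 27 → value 8×148/27 = 43.8519, running total 567.85
Total 567.85.

567.85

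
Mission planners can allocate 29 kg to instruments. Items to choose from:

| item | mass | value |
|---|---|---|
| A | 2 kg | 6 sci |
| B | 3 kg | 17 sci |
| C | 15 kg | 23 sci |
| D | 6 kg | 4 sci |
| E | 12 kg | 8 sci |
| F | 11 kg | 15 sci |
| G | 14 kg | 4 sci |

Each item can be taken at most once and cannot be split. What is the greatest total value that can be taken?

This is a 0/1 knapsack; check combinations near the capacity.
- B+C+F: mass 3+15+11=29, value 17+23+15=55
- A+B+C+D: mass 2+3+15+6=26, value 6+17+23+4=50
- A+B+C: mass 2+3+15=20, value 6+17+23=46
- A+B+E+F: mass 2+3+12+11=28, value 6+17+8+15=46
- B+C+D: mass 3+15+6=24, value 17+23+4=44
Best: 55 sci.

55 sci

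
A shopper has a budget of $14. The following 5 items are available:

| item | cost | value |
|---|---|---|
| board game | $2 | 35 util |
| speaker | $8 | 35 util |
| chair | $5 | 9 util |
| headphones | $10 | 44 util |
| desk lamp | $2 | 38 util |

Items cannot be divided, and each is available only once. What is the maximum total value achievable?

This is a 0/1 knapsack; check combinations near the capacity.
- board game+headphones+desk lamp: cost 2+10+2=14, value 35+44+38=117
- board game+speaker+desk lamp: cost 2+8+2=12, value 35+35+38=108
- board game+chair+desk lamp: cost 2+5+2=9, value 35+9+38=82
- headphones+desk lamp: cost 10+2=12, value 44+38=82
Best: 117 util.

117 util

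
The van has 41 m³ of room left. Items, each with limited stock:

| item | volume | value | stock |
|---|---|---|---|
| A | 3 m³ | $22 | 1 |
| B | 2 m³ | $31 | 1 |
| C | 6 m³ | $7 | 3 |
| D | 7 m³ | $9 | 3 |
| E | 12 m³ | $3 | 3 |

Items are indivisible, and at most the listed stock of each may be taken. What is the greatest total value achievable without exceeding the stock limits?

$94

Best selections within volume 41 and stock limits:
- 1×A + 1×B + 2×C + 3×D: volume 38, value 94
- 1×A + 1×B + 3×C + 2×D: volume 37, value 92
- 1×A + 1×B + 1×C + 3×D: volume 32, value 87
- 1×A + 1×B + 2×C + 2×D: volume 31, value 85
Best: $94.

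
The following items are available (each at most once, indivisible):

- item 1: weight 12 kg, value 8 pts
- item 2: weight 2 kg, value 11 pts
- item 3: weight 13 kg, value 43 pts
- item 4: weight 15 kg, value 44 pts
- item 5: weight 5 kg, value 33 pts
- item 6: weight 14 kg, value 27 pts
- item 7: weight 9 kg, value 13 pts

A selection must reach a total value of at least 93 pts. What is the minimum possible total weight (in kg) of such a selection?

29

Subsets with value ≥ 93, sorted by total weight:
- item 2+item 3+item 5+item 7: weight 29, value 100
- item 2+item 3+item 4: weight 30, value 98
- item 2+item 4+item 5+item 7: weight 31, value 101
- item 3+item 5+item 6: weight 32, value 103
Minimum weight: 29 kg.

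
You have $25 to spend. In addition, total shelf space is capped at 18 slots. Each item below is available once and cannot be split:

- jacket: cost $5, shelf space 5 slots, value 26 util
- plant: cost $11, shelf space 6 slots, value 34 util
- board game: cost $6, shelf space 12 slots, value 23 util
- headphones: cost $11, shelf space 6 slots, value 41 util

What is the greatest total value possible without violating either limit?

75 util

Feasible sets respecting both limits:
- plant+headphones: cost 22, shelf space 12, value 75
- jacket+headphones: cost 16, shelf space 11, value 67
- board game+headphones: cost 17, shelf space 18, value 64
Best: 75 util.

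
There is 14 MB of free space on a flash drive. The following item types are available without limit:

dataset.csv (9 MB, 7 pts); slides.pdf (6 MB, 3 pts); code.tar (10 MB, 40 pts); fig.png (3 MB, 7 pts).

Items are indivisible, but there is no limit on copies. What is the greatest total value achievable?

Best value-per-unit is code.tar at 40/10; filling with it alone gives 1×40 = 40.
Optimal mix: 1×code.tar + 1×fig.png → size 13, value 47.

47 pts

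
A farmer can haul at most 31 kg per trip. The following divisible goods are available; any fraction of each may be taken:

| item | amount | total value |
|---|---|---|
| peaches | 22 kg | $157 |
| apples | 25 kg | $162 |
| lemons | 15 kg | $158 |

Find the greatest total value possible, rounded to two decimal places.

Take in order of value per unit:
- lemons (158/15 per unit): all 15 → value 158, running total 158.00
- peaches (157/22 per unit): 16 of 22 → value 16×157/22 = 114.1818, running total 272.18
Total 272.18.

272.18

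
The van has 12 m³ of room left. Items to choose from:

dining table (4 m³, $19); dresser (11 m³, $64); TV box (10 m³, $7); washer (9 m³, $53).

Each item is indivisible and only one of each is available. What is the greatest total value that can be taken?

Check high-value combinations within 12 m³:
- dresser: volume 11, value 64
- washer: volume 9, value 53
- dining table: volume 4, value 19
- TV box: volume 10, value 7
Best: $64.

$64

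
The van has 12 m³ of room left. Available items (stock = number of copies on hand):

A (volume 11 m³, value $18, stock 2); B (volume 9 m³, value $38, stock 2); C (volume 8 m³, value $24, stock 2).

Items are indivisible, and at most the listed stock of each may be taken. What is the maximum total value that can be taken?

$38

Best selections within volume 12 and stock limits:
- 1×B: volume 9, value 38
- 1×C: volume 8, value 24
Best: $38.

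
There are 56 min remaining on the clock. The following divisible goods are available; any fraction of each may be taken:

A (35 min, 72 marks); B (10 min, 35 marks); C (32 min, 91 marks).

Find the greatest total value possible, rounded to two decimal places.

154.80

Take in order of value per unit:
- B (35/10 per unit): all 10 → value 35, running total 35.00
- C (91/32 per unit): all 32 → value 91, running total 126.00
- A (72/35 per unit): 14 of 35 → value 14×72/35 = 28.8000, running total 154.80
Total 154.80.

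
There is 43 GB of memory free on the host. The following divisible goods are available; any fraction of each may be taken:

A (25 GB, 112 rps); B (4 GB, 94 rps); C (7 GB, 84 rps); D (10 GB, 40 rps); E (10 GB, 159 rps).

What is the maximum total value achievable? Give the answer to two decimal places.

435.56

Take in order of value per unit:
- B (94/4 per unit): all 4 → value 94, running total 94.00
- E (159/10 per unit): all 10 → value 159, running total 253.00
- C (84/7 per unit): all 7 → value 84, running total 337.00
- A (112/25 per unit): 22 of 25 → value 22×112/25 = 98.5600, running total 435.56
Total 435.56.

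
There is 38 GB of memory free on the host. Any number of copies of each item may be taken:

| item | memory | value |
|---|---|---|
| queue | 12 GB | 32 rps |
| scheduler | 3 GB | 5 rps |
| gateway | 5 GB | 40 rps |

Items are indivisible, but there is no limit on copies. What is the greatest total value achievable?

Best value-per-unit is gateway at 40/5; filling with it alone gives 7×40 = 280.
Optimal mix: 1×scheduler + 7×gateway → memory 38, value 285.

285 rps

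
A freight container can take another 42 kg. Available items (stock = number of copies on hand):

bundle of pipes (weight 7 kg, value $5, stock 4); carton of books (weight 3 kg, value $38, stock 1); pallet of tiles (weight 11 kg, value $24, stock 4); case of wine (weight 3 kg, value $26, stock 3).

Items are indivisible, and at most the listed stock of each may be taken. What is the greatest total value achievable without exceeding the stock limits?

$169

Top feasible selections:
- 1×bundle of pipes + 1×carton of books + 2×pallet of tiles + 3×case of wine: weight 41, value 169
- 1×carton of books + 2×pallet of tiles + 3×case of wine: weight 34, value 164
Best: $169.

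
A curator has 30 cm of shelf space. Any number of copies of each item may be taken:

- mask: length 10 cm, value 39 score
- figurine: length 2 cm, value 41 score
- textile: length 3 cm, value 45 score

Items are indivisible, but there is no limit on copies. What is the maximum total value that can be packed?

615 score

Best value-per-unit is figurine at 41/2, and filling with it alone uses length 15×2=30. No mix of the others beats 15×41 = 615.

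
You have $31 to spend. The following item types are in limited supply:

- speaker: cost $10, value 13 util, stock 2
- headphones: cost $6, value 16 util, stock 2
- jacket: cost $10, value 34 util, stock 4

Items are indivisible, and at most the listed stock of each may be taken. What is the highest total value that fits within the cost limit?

102 util

Best selections within cost 31 and stock limits:
- 3×jacket: cost 30, value 102
- 1×headphones + 2×jacket: cost 26, value 84
- 1×speaker + 2×jacket: cost 30, value 81
- 2×jacket: cost 20, value 68
Best: 102 util.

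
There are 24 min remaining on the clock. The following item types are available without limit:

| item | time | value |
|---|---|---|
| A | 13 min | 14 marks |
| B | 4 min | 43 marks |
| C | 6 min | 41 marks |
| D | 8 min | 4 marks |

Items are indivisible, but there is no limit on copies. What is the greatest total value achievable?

Best value-per-unit is B at 43/4, and filling with it alone uses time 6×4=24. No mix of the others beats 6×43 = 258.

258 marks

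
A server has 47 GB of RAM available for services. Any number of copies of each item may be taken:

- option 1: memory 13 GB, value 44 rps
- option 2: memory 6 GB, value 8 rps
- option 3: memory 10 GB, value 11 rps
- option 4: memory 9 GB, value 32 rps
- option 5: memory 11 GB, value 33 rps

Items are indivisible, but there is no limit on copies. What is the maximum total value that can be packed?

161 rps

Best value-per-unit is option 4 at 32/9; filling with it alone gives 5×32 = 160.
Optimal mix: 4×option 4 + 1×option 5 → memory 47, value 161.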